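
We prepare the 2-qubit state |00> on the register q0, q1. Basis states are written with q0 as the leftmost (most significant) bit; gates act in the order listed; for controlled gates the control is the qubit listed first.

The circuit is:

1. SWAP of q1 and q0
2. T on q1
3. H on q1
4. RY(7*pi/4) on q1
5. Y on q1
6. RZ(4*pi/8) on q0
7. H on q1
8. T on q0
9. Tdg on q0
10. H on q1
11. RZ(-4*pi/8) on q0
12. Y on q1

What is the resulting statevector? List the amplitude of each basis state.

After the circuit, the state carries amplitude sqrt(2)*(-sqrt(sqrt(2) + 2) - sqrt(2 - sqrt(2)))/4 on |00>, sqrt(2)*(-sqrt(sqrt(2) + 2) + sqrt(2 - sqrt(2)))/4 on |01>, 0 on |10>, 0 on |11>. Key observation: steps 5-12 multiply out to the identity, so the circuit reduces to the remaining gates.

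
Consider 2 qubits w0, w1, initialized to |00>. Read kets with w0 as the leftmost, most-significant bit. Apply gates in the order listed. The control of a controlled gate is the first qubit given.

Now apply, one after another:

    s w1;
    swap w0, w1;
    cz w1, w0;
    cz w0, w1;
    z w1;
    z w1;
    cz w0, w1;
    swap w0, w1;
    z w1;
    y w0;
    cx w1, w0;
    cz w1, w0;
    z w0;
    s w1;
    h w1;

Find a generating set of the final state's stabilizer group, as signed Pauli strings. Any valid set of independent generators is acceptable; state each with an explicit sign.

One valid set of independent stabilizer generators is +IX, -ZI (any independent generating set of the same group is equally correct).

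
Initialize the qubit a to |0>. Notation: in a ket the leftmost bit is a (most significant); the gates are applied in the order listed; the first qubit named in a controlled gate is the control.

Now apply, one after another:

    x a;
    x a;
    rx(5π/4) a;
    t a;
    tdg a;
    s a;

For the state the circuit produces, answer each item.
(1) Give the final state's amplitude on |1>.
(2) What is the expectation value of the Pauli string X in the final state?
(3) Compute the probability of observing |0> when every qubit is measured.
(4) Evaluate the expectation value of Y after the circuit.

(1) |1> carries amplitude sqrt(sqrt(2) + 2)/2 in the final state.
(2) The observable X averages to -sqrt(2)/2.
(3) The probability of measuring |0> is 1/2 - sqrt(2)/4.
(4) In the final state, Y has expectation 0.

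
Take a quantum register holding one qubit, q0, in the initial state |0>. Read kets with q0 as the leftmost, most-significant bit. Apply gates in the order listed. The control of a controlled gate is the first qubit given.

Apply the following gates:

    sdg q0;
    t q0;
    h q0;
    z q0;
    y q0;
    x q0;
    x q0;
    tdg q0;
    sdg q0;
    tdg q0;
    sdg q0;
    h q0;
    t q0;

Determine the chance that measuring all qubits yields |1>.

Outcome |1> occurs with probability 1/2.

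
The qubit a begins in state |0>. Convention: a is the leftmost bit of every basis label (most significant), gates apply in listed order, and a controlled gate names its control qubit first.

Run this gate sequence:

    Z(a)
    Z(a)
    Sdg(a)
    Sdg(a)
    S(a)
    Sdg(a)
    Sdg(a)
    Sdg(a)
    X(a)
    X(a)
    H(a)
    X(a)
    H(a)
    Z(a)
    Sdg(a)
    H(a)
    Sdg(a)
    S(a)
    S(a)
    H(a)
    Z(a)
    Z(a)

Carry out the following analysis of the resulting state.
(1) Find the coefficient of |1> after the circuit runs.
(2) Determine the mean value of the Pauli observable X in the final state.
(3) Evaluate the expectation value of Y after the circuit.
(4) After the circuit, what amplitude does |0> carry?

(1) The final state's coefficient on |1> equals 1/2 - I/2.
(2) The observable X averages to 0.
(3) The observable Y averages to -1.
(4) |0> carries amplitude 1/2 + I/2 in the final state.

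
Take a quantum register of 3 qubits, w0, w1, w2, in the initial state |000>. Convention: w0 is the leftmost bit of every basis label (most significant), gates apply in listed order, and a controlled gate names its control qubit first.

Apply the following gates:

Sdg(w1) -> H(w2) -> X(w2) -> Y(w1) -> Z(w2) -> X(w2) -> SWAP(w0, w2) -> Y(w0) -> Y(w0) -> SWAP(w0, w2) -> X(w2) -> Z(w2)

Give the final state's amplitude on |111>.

|111> carries amplitude 0 in the final state. Key observation: gates 5-12 undo each other exactly, leaving only the rest of the circuit to track.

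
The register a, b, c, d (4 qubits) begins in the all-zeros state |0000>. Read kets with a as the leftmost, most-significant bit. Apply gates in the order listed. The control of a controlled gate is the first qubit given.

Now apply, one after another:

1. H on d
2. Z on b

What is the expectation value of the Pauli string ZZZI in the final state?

The expectation value of ZZZI is 1.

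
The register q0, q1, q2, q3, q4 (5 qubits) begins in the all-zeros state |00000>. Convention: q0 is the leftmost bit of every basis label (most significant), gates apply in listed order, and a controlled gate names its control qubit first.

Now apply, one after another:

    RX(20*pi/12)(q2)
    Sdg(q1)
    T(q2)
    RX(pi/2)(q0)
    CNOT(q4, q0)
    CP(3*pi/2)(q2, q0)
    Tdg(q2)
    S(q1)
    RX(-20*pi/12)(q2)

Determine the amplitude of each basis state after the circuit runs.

The final amplitudes are sqrt(2)/2 on |00000>, sqrt(2)*(-1 - 3*I)/8 on |10000>, sqrt(6)*(-1 - I)/8 on |10100>, and 0 on every other basis state.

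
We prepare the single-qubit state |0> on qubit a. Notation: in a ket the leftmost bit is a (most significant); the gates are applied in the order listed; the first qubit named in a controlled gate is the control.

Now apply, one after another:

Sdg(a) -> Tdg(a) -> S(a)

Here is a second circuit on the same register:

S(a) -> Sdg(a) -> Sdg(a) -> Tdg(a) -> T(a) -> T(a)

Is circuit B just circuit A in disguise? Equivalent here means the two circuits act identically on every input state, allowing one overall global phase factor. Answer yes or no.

Yes — the two circuits implement the same unitary up to a global phase.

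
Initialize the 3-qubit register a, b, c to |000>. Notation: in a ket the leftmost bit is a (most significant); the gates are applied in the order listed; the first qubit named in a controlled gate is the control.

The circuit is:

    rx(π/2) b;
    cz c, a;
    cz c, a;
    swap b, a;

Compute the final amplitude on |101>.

The final state's coefficient on |101> equals 0. Key observation: gates 2-3 undo each other exactly, leaving only the rest of the circuit to track.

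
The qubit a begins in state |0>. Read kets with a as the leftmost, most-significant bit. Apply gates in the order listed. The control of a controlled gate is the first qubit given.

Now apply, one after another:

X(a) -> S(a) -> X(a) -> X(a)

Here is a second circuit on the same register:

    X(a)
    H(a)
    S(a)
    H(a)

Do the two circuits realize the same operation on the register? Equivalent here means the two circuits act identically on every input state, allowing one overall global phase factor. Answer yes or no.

No — the two circuits implement different unitaries, even allowing a global phase.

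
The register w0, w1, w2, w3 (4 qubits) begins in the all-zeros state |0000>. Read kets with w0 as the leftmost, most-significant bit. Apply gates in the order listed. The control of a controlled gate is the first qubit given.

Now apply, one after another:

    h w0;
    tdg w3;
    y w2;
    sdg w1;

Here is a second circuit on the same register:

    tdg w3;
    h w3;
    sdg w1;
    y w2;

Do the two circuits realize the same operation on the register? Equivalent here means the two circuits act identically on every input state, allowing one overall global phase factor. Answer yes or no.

No: there is an input state on which the two circuits produce genuinely different outputs (not merely differing by a phase).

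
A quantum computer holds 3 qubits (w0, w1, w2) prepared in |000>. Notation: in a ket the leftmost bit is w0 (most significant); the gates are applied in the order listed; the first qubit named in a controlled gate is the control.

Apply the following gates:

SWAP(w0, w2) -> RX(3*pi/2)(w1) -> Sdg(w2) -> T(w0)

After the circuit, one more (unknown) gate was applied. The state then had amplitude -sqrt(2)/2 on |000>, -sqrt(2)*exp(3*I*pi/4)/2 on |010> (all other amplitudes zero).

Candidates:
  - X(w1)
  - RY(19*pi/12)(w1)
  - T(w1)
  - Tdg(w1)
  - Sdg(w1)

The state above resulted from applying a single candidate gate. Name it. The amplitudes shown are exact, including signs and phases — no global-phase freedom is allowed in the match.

The applied gate was T(w1).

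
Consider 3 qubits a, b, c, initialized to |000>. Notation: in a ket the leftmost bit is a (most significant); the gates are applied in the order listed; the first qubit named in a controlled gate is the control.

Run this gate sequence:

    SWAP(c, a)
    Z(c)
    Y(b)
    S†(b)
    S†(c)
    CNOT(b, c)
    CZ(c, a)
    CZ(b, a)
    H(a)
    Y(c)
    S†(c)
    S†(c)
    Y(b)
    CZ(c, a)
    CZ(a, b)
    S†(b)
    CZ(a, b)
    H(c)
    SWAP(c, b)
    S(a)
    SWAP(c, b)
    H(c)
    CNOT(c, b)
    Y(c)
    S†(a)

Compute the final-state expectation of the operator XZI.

The observable XZI averages to 1.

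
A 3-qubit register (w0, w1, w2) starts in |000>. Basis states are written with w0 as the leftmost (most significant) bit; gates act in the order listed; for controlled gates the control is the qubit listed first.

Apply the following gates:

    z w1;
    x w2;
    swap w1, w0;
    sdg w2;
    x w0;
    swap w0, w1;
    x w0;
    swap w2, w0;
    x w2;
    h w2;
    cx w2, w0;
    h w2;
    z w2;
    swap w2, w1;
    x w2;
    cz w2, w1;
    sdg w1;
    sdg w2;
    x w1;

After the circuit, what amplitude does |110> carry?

The amplitude on |110> is -I/2.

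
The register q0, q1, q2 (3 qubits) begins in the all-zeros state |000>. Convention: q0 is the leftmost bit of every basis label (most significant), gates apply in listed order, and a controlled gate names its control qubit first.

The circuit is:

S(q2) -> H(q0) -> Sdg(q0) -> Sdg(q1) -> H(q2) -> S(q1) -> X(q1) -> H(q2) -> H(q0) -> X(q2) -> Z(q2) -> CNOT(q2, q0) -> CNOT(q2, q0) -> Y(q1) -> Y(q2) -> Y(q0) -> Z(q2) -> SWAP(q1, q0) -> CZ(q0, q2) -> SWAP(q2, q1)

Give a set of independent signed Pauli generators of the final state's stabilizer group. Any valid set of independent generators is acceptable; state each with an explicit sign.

The final state is stabilized by the group generated by +IIY, +ZII, +IZI; other independent generating sets are equally valid.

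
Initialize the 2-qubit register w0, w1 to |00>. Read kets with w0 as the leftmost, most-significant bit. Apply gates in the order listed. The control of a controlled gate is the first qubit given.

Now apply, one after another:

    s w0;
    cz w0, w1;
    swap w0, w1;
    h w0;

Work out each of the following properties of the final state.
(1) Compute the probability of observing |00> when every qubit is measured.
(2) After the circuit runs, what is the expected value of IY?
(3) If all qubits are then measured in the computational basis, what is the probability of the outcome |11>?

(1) The probability of measuring |00> is 1/2.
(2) In the final state, IY has expectation 0.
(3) A full measurement returns |11> with probability 0.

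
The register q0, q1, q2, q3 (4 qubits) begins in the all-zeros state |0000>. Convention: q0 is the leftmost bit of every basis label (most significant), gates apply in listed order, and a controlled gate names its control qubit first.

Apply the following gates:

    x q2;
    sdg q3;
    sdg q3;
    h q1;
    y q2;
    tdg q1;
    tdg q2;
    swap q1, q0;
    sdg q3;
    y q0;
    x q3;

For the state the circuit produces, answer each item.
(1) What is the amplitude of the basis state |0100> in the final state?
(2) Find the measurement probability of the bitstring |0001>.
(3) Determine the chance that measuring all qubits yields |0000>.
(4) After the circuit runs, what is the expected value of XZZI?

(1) |0100> carries amplitude 0 in the final state.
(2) The probability of measuring |0001> is 1/2.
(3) A full measurement returns |0000> with probability 0.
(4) The expectation value of XZZI is -sqrt(2)/2.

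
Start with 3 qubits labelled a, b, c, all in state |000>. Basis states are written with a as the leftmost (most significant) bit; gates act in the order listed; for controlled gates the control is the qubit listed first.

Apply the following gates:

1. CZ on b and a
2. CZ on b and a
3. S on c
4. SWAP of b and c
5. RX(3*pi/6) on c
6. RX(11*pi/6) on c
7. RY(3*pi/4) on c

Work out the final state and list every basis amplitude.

The resulting statevector has amplitude -sqrt(6 - 3*sqrt(2))/4 - I*sqrt(sqrt(2) + 2)/4 on |000>, -sqrt(3*sqrt(2) + 6)/4 + I*sqrt(2 - sqrt(2))/4 on |001>, and 0 on every other basis state. Key observation: gates 1-2 undo each other exactly, leaving only the rest of the circuit to track.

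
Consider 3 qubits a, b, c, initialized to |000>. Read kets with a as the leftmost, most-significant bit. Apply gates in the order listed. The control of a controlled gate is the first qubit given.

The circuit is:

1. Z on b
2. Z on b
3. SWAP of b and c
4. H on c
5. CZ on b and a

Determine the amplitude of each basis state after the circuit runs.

The final amplitudes are sqrt(2)/2 on |000>, sqrt(2)/2 on |001>, and 0 on every other basis state.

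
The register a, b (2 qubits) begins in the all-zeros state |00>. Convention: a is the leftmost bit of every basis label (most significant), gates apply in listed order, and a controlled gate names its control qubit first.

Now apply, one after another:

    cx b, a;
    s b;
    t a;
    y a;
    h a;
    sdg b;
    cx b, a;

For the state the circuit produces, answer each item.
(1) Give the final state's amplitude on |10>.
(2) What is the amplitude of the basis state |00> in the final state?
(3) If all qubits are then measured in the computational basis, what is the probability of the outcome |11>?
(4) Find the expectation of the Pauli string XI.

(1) The final state's coefficient on |10> equals -sqrt(2)*I/2.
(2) The amplitude on |00> is sqrt(2)*I/2.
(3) The probability of measuring |11> is 0.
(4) The expectation value of XI is -1.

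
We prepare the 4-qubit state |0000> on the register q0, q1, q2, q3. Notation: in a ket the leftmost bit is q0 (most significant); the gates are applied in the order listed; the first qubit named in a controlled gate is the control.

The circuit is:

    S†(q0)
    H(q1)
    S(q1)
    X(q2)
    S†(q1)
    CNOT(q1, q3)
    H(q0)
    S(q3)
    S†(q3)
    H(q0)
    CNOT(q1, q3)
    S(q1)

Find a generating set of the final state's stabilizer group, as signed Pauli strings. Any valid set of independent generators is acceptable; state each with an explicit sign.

The stabilizer group can be generated by +IYII, +ZIII, -IIZI, +IIIZ, among other valid generating sets.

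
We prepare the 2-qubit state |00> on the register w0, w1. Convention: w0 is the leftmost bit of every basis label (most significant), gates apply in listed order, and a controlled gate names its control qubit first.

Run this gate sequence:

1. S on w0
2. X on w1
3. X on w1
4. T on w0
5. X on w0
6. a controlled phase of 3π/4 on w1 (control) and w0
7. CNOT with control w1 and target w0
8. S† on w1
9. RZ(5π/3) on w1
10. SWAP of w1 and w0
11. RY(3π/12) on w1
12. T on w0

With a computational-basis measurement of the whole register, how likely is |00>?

Outcome |00> occurs with probability 1/2 - sqrt(2)/4.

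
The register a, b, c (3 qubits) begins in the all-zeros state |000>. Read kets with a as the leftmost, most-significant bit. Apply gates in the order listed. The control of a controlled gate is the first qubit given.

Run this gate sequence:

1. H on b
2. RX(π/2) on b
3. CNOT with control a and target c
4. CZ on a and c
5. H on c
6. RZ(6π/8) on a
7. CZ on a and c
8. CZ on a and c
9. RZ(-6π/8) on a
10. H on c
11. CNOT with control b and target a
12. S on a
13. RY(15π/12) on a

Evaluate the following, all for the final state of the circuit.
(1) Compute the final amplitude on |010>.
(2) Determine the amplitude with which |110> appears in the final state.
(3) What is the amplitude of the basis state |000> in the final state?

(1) The amplitude on |010> is -sqrt(sqrt(2) + 2)/4 - I*sqrt(sqrt(2) + 2)/4. Key observation: steps 5-10 multiply out to the identity, so the circuit reduces to the remaining gates.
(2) The final state's coefficient on |110> equals -sqrt(2 - sqrt(2))/4 - I*sqrt(2 - sqrt(2))/4.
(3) The amplitude on |000> is (-1 + I)*sqrt(2 - sqrt(2))/4.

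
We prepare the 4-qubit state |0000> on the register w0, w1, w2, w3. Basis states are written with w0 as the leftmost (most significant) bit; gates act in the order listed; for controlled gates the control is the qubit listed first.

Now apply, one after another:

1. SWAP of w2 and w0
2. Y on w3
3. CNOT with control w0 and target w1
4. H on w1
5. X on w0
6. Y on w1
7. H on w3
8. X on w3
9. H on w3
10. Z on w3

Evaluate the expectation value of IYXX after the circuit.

In the final state, IYXX has expectation 0. Key observation: steps 7-10 multiply out to the identity, so the circuit reduces to the remaining gates.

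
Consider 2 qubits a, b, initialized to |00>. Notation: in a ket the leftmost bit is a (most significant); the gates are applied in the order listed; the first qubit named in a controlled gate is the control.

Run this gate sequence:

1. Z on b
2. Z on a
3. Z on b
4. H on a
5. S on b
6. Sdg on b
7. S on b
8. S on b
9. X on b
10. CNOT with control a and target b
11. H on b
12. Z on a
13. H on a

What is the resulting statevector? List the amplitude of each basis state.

The resulting statevector has amplitude 0 on |00>, -sqrt(2)/2 on |01>, sqrt(2)/2 on |10>, 0 on |11>.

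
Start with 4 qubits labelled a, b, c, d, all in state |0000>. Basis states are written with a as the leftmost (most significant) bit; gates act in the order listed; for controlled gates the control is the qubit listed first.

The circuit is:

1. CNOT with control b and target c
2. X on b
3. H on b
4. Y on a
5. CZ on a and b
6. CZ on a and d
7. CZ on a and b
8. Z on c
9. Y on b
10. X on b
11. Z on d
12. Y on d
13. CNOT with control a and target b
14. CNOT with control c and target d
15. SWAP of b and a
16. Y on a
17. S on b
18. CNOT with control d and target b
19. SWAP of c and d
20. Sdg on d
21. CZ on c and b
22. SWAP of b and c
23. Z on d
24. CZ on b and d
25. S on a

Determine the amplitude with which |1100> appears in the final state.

The final state's coefficient on |1100> equals -sqrt(2)/2.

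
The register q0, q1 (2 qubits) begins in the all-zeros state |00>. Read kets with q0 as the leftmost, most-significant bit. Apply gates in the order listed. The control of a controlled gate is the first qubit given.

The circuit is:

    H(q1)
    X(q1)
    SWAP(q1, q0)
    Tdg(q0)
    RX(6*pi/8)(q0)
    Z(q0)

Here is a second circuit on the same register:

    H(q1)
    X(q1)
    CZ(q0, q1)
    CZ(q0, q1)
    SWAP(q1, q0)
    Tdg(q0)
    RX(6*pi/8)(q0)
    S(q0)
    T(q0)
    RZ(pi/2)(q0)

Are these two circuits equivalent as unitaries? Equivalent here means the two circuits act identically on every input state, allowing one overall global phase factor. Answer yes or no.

No — the two circuits implement different unitaries, even allowing a global phase.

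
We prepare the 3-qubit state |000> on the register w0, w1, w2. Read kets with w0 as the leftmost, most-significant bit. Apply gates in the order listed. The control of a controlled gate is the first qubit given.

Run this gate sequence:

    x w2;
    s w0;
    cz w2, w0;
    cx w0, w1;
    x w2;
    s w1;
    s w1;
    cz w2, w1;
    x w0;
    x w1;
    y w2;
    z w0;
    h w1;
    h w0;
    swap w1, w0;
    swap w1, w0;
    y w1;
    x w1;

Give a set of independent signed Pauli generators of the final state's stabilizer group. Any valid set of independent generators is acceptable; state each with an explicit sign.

The final state is stabilized by the group generated by -XII, +IXI, -IIZ; other independent generating sets are equally valid. Key observation: gates 15-16 undo each other exactly, leaving only the rest of the circuit to track.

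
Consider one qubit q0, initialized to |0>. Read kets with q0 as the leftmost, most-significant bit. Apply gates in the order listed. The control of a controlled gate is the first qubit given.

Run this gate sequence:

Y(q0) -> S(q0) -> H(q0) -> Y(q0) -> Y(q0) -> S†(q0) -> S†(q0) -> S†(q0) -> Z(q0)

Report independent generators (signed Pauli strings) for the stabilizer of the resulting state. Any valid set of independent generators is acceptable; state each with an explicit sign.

One valid set of independent stabilizer generators is +Y (any independent generating set of the same group is equally correct).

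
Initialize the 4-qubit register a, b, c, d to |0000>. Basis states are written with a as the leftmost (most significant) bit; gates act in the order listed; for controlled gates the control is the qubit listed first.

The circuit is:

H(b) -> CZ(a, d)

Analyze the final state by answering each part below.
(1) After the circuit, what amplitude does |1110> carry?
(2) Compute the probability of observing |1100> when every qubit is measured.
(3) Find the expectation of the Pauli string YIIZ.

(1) The amplitude on |1110> is 0.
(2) Outcome |1100> occurs with probability 0.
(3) The observable YIIZ averages to 0.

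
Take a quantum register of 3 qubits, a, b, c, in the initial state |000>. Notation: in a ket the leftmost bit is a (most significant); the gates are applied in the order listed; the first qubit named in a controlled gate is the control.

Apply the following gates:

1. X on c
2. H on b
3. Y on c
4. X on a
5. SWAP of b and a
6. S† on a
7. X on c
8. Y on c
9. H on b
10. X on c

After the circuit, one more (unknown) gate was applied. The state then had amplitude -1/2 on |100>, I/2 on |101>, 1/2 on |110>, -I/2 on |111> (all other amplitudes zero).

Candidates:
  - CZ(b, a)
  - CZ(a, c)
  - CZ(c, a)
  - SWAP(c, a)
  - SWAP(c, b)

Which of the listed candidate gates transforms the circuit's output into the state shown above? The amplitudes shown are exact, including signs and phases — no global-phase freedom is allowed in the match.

It was SWAP(c, a) that produced the state shown.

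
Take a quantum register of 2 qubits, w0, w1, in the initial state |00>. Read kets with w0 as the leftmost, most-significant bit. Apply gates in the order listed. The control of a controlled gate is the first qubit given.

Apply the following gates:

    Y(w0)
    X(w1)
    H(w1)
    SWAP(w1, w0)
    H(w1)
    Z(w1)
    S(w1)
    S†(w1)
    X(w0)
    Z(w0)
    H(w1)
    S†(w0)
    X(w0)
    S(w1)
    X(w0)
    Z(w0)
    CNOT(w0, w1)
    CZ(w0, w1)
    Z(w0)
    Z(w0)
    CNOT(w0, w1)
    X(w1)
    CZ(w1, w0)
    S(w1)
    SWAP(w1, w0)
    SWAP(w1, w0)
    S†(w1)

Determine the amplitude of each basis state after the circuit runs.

The resulting statevector has amplitude 0 on |00>, -sqrt(2)*I/2 on |01>, 0 on |10>, sqrt(2)/2 on |11>. Key observation: the block from step 24 through step 27 cancels to the identity and can be dropped.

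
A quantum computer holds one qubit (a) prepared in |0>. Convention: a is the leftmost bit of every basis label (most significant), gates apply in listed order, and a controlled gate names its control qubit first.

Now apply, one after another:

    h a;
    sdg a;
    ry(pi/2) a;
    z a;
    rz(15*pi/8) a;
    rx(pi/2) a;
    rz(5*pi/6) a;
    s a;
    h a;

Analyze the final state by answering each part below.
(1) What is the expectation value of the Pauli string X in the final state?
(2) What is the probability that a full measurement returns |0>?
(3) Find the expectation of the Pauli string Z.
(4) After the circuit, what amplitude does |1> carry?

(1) In the final state, X has expectation (1 - exp(3*I*pi/4))*exp(I*pi/8)/2.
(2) Outcome |0> occurs with probability 1/2 - sqrt(2 - sqrt(2))/8.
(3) In the final state, Z has expectation -sqrt(2 - sqrt(2))/4.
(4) The final state's coefficient on |1> equals exp(-31*I*pi/48)/4 + I*exp(31*I*pi/48)/4 + I*exp(-31*I*pi/48)/4 + I*exp(25*I*pi/48)/4 - I*exp(-25*I*pi/48)/4 + exp(31*I*pi/48)/4 + exp(25*I*pi/48)/4 - exp(-25*I*pi/48)/4.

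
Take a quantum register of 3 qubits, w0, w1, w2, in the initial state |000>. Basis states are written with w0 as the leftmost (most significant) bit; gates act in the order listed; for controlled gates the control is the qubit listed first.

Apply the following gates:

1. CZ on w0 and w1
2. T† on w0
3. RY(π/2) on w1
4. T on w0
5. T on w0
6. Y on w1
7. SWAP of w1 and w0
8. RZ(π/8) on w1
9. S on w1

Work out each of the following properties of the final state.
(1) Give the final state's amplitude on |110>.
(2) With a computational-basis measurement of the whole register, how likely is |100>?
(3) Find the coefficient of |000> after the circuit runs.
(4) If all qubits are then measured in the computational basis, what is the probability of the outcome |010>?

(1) The amplitude on |110> is 0.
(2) A full measurement returns |100> with probability 1/2.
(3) The amplitude on |000> is -sqrt(2)*exp(7*I*pi/16)/2.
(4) The probability of measuring |010> is 0.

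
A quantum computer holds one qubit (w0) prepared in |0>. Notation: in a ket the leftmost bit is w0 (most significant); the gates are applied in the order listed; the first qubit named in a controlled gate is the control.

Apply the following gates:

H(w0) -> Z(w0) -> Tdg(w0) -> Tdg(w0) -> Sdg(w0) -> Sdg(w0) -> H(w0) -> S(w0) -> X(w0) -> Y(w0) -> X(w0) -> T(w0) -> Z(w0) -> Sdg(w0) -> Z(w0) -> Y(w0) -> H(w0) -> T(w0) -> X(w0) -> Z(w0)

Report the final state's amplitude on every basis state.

The final amplitudes are sqrt(2)*(-1 - exp(I*pi/4) + exp(3*I*pi/4) + I)/4 on |0>, sqrt(2)*(-1 - exp(I*pi/4) - exp(3*I*pi/4) + I)/4 on |1>.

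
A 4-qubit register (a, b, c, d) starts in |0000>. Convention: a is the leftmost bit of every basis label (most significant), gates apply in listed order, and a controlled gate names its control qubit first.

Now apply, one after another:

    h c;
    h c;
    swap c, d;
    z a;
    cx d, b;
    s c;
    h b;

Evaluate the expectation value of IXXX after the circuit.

The expectation value of IXXX is 0. Key observation: the block from step 1 through step 2 cancels to the identity and can be dropped.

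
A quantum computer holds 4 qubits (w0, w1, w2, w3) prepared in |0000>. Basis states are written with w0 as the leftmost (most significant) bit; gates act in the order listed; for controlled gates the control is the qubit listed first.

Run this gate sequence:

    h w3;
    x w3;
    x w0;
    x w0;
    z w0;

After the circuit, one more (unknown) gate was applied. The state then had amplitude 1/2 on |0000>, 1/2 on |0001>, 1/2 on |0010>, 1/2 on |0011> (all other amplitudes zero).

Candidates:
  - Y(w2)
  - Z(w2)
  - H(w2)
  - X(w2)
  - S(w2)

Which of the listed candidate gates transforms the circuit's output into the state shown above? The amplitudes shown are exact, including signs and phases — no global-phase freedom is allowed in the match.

It was H(w2) that produced the state shown. Key observation: the block from step 3 through step 4 cancels to the identity and can be dropped.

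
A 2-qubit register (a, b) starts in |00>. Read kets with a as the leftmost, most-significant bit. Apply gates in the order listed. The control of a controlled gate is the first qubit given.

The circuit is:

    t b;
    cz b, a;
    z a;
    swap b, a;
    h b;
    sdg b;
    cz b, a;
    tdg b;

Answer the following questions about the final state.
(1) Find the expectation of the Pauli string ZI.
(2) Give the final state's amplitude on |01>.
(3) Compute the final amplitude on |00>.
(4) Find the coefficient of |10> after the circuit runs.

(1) In the final state, ZI has expectation 1.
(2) |01> carries amplitude -sqrt(2)*exp(I*pi/4)/2 in the final state.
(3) |00> carries amplitude sqrt(2)/2 in the final state.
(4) |10> carries amplitude 0 in the final state.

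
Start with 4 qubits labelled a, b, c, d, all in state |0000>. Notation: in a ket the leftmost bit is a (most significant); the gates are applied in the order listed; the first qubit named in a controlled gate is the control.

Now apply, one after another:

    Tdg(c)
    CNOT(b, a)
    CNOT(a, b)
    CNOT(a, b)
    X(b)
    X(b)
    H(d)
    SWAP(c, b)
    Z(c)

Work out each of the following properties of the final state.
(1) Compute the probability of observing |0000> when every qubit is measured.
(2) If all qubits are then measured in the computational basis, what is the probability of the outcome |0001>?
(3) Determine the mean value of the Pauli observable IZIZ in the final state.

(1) The probability of measuring |0000> is 1/2. Key observation: steps 5-6 multiply out to the identity, so the circuit reduces to the remaining gates.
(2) The probability of measuring |0001> is 1/2.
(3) The observable IZIZ averages to 0.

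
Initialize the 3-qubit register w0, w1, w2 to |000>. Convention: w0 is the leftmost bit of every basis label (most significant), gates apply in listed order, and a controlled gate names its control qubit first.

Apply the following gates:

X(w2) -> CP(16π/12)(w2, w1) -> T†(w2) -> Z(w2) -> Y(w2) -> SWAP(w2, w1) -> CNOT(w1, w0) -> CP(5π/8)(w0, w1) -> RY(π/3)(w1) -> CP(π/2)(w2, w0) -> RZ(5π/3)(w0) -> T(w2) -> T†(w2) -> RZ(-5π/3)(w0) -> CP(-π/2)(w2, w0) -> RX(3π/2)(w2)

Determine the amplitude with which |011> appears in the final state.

|011> carries amplitude -sqrt(2)*exp(3*I*pi/4)/4 in the final state. Key observation: the block from step 10 through step 15 cancels to the identity and can be dropped.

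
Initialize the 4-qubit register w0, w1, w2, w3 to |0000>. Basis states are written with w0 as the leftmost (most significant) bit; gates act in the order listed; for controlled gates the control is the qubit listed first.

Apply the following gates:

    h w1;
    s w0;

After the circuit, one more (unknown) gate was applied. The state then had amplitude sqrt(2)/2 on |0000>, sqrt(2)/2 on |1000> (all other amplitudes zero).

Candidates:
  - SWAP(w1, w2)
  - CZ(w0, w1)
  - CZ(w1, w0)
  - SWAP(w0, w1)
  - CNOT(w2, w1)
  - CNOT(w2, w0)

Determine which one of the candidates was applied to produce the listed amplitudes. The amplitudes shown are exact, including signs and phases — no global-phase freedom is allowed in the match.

It was SWAP(w0, w1) that produced the state shown.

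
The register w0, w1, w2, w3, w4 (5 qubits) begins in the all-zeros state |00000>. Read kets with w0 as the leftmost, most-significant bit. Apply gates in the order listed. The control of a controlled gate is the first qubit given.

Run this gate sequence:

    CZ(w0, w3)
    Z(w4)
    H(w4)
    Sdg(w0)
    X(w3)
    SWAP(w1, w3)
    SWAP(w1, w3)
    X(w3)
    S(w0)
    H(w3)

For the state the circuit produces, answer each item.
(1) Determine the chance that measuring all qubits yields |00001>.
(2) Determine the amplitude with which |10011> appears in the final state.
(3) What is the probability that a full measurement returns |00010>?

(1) The probability of measuring |00001> is 1/4. Key observation: the block from step 4 through step 9 cancels to the identity and can be dropped.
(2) The amplitude on |10011> is 0.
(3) A full measurement returns |00010> with probability 1/4.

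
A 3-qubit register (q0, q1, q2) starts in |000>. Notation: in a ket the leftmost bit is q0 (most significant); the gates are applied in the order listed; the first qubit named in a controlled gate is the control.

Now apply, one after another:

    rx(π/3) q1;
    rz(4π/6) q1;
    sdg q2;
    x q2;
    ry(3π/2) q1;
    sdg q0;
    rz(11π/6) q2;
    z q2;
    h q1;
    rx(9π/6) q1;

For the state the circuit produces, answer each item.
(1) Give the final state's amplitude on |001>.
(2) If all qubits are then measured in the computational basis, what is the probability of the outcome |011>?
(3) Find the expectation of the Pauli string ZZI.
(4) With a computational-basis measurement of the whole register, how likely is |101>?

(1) |001> carries amplitude -sqrt(2)*exp(3*I*pi/4)/4 + sqrt(6)*exp(I*pi/12)/4 in the final state.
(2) The probability of measuring |011> is 1/2 - sqrt(3)/8.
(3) The observable ZZI averages to sqrt(3)/4.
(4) Outcome |101> occurs with probability 0.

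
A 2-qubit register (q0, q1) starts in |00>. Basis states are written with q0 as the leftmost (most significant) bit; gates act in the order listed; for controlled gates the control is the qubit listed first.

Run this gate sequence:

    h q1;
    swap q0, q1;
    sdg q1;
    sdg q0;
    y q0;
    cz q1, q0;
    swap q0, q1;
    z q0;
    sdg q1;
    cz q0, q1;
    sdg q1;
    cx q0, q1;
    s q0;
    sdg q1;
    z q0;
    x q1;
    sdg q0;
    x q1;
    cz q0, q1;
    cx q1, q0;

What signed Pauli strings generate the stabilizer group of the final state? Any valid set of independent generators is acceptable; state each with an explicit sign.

The final state is stabilized by the group generated by +XX, +ZZ; other independent generating sets are equally valid.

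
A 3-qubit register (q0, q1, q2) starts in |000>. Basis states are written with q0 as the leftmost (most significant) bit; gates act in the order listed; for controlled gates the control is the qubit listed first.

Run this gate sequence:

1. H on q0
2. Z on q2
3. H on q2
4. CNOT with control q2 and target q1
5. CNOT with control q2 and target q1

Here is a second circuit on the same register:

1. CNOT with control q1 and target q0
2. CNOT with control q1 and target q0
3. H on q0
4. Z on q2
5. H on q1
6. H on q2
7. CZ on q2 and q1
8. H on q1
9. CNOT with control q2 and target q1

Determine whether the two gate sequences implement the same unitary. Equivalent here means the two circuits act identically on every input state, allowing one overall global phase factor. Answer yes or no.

Yes, they are equivalent — the unitaries differ by at most a global phase.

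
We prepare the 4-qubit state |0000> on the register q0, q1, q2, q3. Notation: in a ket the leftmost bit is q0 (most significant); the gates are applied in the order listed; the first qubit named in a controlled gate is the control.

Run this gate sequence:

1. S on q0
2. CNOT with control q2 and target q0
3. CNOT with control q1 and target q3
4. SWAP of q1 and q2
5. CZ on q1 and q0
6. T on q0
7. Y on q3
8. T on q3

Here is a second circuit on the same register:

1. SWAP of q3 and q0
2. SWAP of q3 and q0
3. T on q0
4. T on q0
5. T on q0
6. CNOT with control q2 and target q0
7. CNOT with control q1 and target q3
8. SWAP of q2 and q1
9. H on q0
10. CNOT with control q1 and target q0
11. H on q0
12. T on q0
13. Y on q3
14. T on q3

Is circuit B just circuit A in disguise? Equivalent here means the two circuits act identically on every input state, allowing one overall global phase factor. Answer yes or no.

No, they are not equivalent — no single phase factor reconciles the two unitaries.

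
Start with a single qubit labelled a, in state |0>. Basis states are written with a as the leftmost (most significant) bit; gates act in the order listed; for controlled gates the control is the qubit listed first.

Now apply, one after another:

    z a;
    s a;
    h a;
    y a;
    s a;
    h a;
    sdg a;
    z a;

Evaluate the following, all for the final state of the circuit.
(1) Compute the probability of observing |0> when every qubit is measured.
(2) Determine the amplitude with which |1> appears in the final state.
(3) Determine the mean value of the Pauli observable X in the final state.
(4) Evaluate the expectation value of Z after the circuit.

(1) A full measurement returns |0> with probability 1/2.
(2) |1> carries amplitude 1/2 + I/2 in the final state.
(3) The expectation value of X is -1.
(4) The observable Z averages to 0.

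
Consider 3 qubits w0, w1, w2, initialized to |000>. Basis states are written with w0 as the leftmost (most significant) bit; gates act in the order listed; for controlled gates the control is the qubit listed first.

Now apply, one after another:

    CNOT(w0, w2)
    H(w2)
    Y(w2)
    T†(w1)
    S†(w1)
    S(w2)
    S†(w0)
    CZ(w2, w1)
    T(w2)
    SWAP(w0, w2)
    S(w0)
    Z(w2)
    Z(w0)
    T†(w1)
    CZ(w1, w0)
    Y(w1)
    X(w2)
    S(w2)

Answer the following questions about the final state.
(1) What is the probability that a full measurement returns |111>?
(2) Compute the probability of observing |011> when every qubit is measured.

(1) Outcome |111> occurs with probability 1/2.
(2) A full measurement returns |011> with probability 1/2.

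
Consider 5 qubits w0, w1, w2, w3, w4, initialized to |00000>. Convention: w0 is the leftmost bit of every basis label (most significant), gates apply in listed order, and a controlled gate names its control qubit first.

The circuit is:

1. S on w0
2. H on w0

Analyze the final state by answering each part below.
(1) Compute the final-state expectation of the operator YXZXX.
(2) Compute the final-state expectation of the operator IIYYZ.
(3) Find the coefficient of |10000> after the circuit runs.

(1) In the final state, YXZXX has expectation 0.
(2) The observable IIYYZ averages to 0.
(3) The final state's coefficient on |10000> equals sqrt(2)/2.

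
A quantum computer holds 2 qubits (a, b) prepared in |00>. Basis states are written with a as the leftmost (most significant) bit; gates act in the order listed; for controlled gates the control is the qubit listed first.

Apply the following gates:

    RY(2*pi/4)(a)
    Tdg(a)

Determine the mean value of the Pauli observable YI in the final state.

In the final state, YI has expectation -sqrt(2)/2.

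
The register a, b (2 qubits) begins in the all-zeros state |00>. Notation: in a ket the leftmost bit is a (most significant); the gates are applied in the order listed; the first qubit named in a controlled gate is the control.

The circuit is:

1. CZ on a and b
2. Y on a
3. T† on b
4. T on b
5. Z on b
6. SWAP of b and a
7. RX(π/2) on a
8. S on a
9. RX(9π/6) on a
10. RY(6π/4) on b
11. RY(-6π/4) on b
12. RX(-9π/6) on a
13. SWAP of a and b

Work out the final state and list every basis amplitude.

The resulting statevector has amplitude 0 on |00>, 0 on |01>, sqrt(2)*I/2 on |10>, sqrt(2)*I/2 on |11>. Key observation: gates 9-12 undo each other exactly, leaving only the rest of the circuit to track.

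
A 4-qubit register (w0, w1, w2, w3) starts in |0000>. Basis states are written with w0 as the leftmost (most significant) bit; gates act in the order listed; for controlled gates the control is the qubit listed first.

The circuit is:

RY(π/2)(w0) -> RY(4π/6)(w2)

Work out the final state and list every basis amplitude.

The final amplitudes are sqrt(2)/4 on |0000>, sqrt(6)/4 on |0010>, sqrt(2)/4 on |1000>, sqrt(6)/4 on |1010>, and 0 on every other basis state.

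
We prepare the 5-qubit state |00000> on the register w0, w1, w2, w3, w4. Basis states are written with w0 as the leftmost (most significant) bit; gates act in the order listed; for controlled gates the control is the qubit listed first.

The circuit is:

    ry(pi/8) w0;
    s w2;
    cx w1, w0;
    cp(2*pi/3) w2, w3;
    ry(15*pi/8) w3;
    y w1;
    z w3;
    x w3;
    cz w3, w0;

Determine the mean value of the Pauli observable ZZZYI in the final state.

The observable ZZZYI averages to 0.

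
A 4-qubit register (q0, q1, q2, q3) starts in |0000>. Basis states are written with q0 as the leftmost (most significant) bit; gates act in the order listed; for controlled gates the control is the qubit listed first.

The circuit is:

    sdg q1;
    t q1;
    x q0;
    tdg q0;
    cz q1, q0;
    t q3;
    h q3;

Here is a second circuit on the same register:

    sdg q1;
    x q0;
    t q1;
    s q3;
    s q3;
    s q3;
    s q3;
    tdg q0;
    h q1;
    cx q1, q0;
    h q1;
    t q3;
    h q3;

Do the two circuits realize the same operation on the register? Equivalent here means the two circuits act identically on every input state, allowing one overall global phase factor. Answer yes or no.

No, they are not equivalent — no single phase factor reconciles the two unitaries.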